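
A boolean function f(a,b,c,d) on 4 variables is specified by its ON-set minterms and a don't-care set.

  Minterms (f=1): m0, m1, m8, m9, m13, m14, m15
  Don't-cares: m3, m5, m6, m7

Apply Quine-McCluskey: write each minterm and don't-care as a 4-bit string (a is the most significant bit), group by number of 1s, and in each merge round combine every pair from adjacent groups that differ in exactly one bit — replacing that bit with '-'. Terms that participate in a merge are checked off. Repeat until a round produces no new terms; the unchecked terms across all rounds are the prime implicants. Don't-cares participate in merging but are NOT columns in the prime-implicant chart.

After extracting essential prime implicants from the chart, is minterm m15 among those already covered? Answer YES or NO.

Round 0: 0000✓ 0001✓ 0011✓ 0101✓ 0110✓ 0111✓ 1000✓ 1001✓ 1101✓ 1110✓ 1111✓
Round 1: -000✓ -001✓ -101✓ -110✓ -111✓ 0-01✓ 0-11✓ 00-1✓ 000-✓ 01-1✓ 011-✓ 1-01✓ 100-✓ 11-1✓ 111-✓
Round 2: --01 -00- -1-1 -11- 0--1
PIs = {--01, -00-, -1-1, -11-, 0--1}
Coverage chart:
  m0: -00- ←essential
  m1: --01,-00-,0--1
  m8: -00- ←essential
  m9: --01,-00-
  m13: --01,-1-1
  m14: -11- ←essential
  m15: -1-1,-11-
Essential: -00-, -11-

YES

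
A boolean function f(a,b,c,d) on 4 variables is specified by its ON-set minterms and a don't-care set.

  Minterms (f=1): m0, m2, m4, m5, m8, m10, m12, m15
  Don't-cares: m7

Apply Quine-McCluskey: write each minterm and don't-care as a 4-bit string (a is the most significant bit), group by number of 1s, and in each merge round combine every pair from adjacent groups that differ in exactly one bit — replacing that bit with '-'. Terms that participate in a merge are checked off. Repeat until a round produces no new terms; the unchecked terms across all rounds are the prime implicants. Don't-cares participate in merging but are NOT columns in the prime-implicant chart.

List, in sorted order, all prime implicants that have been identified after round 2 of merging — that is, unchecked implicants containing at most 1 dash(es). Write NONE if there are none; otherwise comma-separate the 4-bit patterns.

[col 0] 0000*, 0010*, 0100*, 0101*, 0111*, 1000*, 1010*, 1100*, 1111*
[col 1] -000*, -010*, -100*, -111, 0-00*, 00-0*, 01-1, 010-, 1-00*, 10-0*
[col 2] --00, -0-0
Prime implicants: --00, -0-0, -111, 01-1, 010-

-111, 01-1, 010-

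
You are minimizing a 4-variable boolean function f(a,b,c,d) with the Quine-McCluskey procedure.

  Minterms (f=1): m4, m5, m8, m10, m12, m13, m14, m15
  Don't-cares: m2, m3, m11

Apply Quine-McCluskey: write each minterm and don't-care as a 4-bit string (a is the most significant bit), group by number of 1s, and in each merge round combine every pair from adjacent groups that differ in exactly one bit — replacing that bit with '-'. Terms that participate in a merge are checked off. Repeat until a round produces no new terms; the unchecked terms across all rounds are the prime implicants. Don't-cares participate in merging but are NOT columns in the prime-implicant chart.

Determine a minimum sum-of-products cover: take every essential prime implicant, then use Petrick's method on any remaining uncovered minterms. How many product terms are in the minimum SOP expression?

3

[col 0] 0010*, 0011*, 0100*, 0101*, 1000*, 1010*, 1011*, 1100*, 1101*, 1110*, 1111*
[col 1] -010*, -011*, -100*, -101*, 001-*, 010-*, 1-00*, 1-10*, 1-11*, 10-0*, 101-*, 11-0*, 11-1*, 110-*, 111-*
[col 2] -01-, -10-, 1--0, 1-1-, 11--
Prime implicants: -01-, -10-, 1--0, 1-1-, 11--
PI chart (minterm → PIs covering it):
  4 | -10-  (sole → essential)
  5 | -10-  (sole → essential)
  8 | 1--0  (sole → essential)
  10 | -01-,1--0,1-1-
  12 | -10-,1--0,11--
  13 | -10-,11--
  14 | 1--0,1-1-,11--
  15 | 1-1-,11--
Essential prime implicants: -10-, 1--0
Petrick residual → 1-1-
Minimum SOP uses 3 PIs: bc' + ad' + ac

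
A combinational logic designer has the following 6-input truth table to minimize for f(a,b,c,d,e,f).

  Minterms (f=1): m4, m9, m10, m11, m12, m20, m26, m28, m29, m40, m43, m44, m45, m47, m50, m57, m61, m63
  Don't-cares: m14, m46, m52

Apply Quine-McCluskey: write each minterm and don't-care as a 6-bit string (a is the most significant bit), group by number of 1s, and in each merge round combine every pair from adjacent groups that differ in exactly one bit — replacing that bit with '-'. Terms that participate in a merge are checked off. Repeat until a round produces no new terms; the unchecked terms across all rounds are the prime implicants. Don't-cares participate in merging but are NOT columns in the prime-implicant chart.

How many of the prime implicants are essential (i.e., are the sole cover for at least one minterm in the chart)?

7

Round 0: 000100✓ 001001✓ 001010✓ 001011✓ 001100✓ 001110✓ 010100✓ 011010✓ 011100✓ 011101✓ 101000✓ 101011✓ 101100✓ 101101✓ 101110✓ 101111✓ 110010 110100✓ 111001✓ 111101✓ 111111✓
Round 1: -01011 -01100✓ -01110✓ -10100 -11101 0-0100✓ 0-1010 0-1100✓ 00-100✓ 001-10 0010-1 00101- 0011-0✓ 01-100✓ 01110- 1-1101✓ 1-1111✓ 101-00 101-11 1011-0✓ 1011-1✓ 10110-✓ 10111-✓ 111-01 1111-1✓
Round 2: -011-0 0--100 1-11-1 1011--
PIs = {-01011, -011-0, -10100, -11101, 0--100, 0-1010, 001-10, 0010-1, 00101-, 01110-, 1-11-1, 101-00, 101-11, 1011--, 110010, 111-01}
Coverage chart:
  m4: 0--100 ←essential
  m9: 0010-1 ←essential
  m10: 0-1010,001-10,00101-
  m11: -01011,0010-1,00101-
  m12: -011-0,0--100
  m20: -10100,0--100
  m26: 0-1010 ←essential
  m28: 0--100,01110-
  m29: -11101,01110-
  m40: 101-00 ←essential
  m43: -01011,101-11
  m44: -011-0,101-00,1011--
  m45: 1-11-1,1011--
  m47: 1-11-1,101-11,1011--
  m50: 110010 ←essential
  m57: 111-01 ←essential
  m61: -11101,1-11-1,111-01
  m63: 1-11-1 ←essential
Essential: 0--100, 0-1010, 0010-1, 1-11-1, 101-00, 110010, 111-01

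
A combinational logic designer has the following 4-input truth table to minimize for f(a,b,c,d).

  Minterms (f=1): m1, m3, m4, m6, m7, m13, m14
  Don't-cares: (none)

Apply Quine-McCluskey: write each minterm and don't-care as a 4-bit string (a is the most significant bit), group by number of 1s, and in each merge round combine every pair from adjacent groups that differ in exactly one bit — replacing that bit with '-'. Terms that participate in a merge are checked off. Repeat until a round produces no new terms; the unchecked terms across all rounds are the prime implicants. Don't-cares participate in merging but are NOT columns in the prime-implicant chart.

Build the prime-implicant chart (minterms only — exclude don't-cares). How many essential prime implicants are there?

4

[col 0] 0001*, 0011*, 0100*, 0110*, 0111*, 1101, 1110*
[col 1] -110, 0-11, 00-1, 01-0, 011-
Prime implicants: -110, 0-11, 00-1, 01-0, 011-, 1101
PI chart (minterm → PIs covering it):
  1 | 00-1  (sole → essential)
  3 | 0-11,00-1
  4 | 01-0  (sole → essential)
  6 | -110,01-0,011-
  7 | 0-11,011-
  13 | 1101  (sole → essential)
  14 | -110  (sole → essential)
Essential prime implicants: -110, 00-1, 01-0, 1101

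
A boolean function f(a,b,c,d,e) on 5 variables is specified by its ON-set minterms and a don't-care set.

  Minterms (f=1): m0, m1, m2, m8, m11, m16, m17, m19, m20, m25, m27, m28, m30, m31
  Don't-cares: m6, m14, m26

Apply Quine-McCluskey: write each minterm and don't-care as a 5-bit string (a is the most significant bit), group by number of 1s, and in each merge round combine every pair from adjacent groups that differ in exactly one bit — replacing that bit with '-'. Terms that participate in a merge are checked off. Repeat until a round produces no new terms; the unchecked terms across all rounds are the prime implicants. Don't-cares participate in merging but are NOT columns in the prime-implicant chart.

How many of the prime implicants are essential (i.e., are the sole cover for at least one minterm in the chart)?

Round 0: 00000✓ 00001✓ 00010✓ 00110✓ 01000✓ 01011✓ 01110✓ 10000✓ 10001✓ 10011✓ 10100✓ 11001✓ 11010✓ 11011✓ 11100✓ 11110✓ 11111✓
Round 1: -0000✓ -0001✓ -1011 -1110 0-000 0-110 00-10 000-0 0000-✓ 1-001✓ 1-011✓ 1-100 10-00 100-1✓ 1000-✓ 11-10✓ 11-11✓ 110-1✓ 1101-✓ 111-0 1111-✓
Round 2: -000- 1-0-1 11-1-
PIs = {-000-, -1011, -1110, 0-000, 0-110, 00-10, 000-0, 1-0-1, 1-100, 10-00, 11-1-, 111-0}
Coverage chart:
  m0: -000-,0-000,000-0
  m1: -000- ←essential
  m2: 00-10,000-0
  m8: 0-000 ←essential
  m11: -1011 ←essential
  m16: -000-,10-00
  m17: -000-,1-0-1
  m19: 1-0-1 ←essential
  m20: 1-100,10-00
  m25: 1-0-1 ←essential
  m27: -1011,1-0-1,11-1-
  m28: 1-100,111-0
  m30: -1110,11-1-,111-0
  m31: 11-1- ←essential
Essential: -000-, -1011, 0-000, 1-0-1, 11-1-

5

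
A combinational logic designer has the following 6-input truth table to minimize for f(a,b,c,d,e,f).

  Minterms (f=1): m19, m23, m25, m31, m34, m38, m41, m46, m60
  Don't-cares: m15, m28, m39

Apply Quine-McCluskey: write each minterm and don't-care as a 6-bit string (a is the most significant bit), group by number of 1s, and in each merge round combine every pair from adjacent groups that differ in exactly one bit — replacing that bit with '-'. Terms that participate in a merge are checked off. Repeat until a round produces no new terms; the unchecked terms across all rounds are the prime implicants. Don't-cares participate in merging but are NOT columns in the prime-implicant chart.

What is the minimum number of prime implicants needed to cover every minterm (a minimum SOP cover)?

7

Round 0: 001111✓ 010011✓ 010111✓ 011001 011100✓ 011111✓ 100010✓ 100110✓ 100111✓ 101001 101110✓ 111100✓
Round 1: -11100 0-1111 01-111 010-11 10-110 100-10 10011-
PIs = {-11100, 0-1111, 01-111, 010-11, 011001, 10-110, 100-10, 10011-, 101001}
Coverage chart:
  m19: 010-11 ←essential
  m23: 01-111,010-11
  m25: 011001 ←essential
  m31: 0-1111,01-111
  m34: 100-10 ←essential
  m38: 10-110,100-10,10011-
  m41: 101001 ←essential
  m46: 10-110 ←essential
  m60: -11100 ←essential
Essential: -11100, 010-11, 011001, 10-110, 100-10, 101001
Petrick residual → 0-1111
Min cover (7 terms): bcde'f' + a'cdef + a'bc'ef + a'bcd'e'f + ab'def' + ab'c'ef' + ab'cd'e'f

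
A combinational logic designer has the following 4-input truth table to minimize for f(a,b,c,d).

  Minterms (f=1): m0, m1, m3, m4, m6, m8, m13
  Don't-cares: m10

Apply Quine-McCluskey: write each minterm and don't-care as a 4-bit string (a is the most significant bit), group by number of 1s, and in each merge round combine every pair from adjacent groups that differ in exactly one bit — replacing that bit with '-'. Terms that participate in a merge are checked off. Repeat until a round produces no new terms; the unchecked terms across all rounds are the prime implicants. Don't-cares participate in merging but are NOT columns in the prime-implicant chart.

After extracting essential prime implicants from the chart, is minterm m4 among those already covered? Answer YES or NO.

YES

size-2^0 implicants → 0000(✓)  0001(✓)  0011(✓)  0100(✓)  0110(✓)  1000(✓)  1010(✓)  1101
size-2^1 implicants → -000  0-00  00-1  000-  01-0  10-0
Unchecked terms (primes): -000, 0-00, 00-1, 000-, 01-0, 10-0, 1101
Minterm coverage:
  m0 ⊆ -000,0-00,000-
  m1 ⊆ 00-1,000-
  m3 ⊆ 00-1 [E]
  m4 ⊆ 0-00,01-0
  m6 ⊆ 01-0 [E]
  m8 ⊆ -000,10-0
  m13 ⊆ 1101 [E]
E = {00-1, 01-0, 1101}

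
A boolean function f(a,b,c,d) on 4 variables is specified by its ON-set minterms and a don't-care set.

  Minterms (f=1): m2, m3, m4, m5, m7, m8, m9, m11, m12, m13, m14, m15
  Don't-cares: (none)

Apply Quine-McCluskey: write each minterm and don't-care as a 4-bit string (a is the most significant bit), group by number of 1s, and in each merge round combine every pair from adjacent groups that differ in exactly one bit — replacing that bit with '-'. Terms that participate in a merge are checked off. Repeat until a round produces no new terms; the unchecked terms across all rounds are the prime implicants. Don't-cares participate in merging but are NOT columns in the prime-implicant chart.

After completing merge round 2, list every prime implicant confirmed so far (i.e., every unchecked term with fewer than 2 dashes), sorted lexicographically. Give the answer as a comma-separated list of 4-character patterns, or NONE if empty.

001-

Round 0: 0010✓ 0011✓ 0100✓ 0101✓ 0111✓ 1000✓ 1001✓ 1011✓ 1100✓ 1101✓ 1110✓ 1111✓
Round 1: -011✓ -100✓ -101✓ -111✓ 0-11✓ 001- 01-1✓ 010-✓ 1-00✓ 1-01✓ 1-11✓ 10-1✓ 100-✓ 11-0✓ 11-1✓ 110-✓ 111-✓
Round 2: --11 -1-1 -10- 1--1 1-0- 11--
PIs = {--11, -1-1, -10-, 001-, 1--1, 1-0-, 11--}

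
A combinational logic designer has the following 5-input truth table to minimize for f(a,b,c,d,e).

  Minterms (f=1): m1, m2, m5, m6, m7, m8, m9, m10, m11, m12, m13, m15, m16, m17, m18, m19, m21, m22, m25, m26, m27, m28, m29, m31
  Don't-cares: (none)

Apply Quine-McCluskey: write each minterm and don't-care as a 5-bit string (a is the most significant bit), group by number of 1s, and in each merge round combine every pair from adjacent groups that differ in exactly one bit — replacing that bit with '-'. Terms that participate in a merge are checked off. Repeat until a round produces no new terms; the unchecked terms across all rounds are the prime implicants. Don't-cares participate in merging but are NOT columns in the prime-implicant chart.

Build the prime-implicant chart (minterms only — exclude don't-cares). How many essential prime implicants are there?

Round 0: 00001✓ 00010✓ 00101✓ 00110✓ 00111✓ 01000✓ 01001✓ 01010✓ 01011✓ 01100✓ 01101✓ 01111✓ 10000✓ 10001✓ 10010✓ 10011✓ 10101✓ 10110✓ 11001✓ 11010✓ 11011✓ 11100✓ 11101✓ 11111✓
Round 1: -0001✓ -0010✓ -0101✓ -0110✓ -1001✓ -1010✓ -1011✓ -1100✓ -1101✓ -1111✓ 0-001✓ 0-010✓ 0-101✓ 0-111✓ 00-01✓ 00-10✓ 001-1✓ 0011- 01-00✓ 01-01✓ 01-11✓ 010-0✓ 010-1✓ 0100-✓ 0101-✓ 011-1✓ 0110-✓ 1-001✓ 1-010✓ 1-011✓ 1-101✓ 10-01✓ 10-10✓ 100-0✓ 100-1✓ 1000-✓ 1001-✓ 11-01✓ 11-11✓ 110-1✓ 1101-✓ 111-1✓ 1110-✓
Round 2: --001✓ --010 --101✓ -0-01✓ -0-10 -1-01✓ -1-11✓ -10-1✓ -101- -11-1✓ -110- 0--01✓ 0-1-1 01--1✓ 01-0- 010-- 1--01✓ 1-0-1 1-01- 100-- 11--1✓
Round 3: ---01 -1--1
PIs = {---01, --010, -0-10, -1--1, -101-, -110-, 0-1-1, 0011-, 01-0-, 010--, 1-0-1, 1-01-, 100--}
Coverage chart:
  m1: ---01 ←essential
  m2: --010,-0-10
  m5: ---01,0-1-1
  m6: -0-10,0011-
  m7: 0-1-1,0011-
  m8: 01-0-,010--
  m9: ---01,-1--1,01-0-,010--
  m10: --010,-101-,010--
  m11: -1--1,-101-,010--
  m12: -110-,01-0-
  m13: ---01,-1--1,-110-,0-1-1,01-0-
  m15: -1--1,0-1-1
  m16: 100-- ←essential
  m17: ---01,1-0-1,100--
  m18: --010,-0-10,1-01-,100--
  m19: 1-0-1,1-01-,100--
  m21: ---01 ←essential
  m22: -0-10 ←essential
  m25: ---01,-1--1,1-0-1
  m26: --010,-101-,1-01-
  m27: -1--1,-101-,1-0-1,1-01-
  m28: -110- ←essential
  m29: ---01,-1--1,-110-
  m31: -1--1 ←essential
Essential: ---01, -0-10, -1--1, -110-, 100--

5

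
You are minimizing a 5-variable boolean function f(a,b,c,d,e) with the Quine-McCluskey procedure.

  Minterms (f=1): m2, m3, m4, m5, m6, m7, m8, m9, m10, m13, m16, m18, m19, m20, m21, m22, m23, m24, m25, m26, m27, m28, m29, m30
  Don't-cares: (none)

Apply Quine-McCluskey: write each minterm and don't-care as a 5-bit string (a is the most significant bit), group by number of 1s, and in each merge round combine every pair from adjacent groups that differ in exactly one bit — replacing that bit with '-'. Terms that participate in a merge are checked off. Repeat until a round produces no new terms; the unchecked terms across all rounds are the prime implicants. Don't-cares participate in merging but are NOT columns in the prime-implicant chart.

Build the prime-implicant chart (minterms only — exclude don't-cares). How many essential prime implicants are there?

size-2^0 implicants → 00010(✓)  00011(✓)  00100(✓)  00101(✓)  00110(✓)  00111(✓)  01000(✓)  01001(✓)  01010(✓)  01101(✓)  10000(✓)  10010(✓)  10011(✓)  10100(✓)  10101(✓)  10110(✓)  10111(✓)  11000(✓)  11001(✓)  11010(✓)  11011(✓)  11100(✓)  11101(✓)  11110(✓)
size-2^1 implicants → -0010(✓)  -0011(✓)  -0100(✓)  -0101(✓)  -0110(✓)  -0111(✓)  -1000(✓)  -1001(✓)  -1010(✓)  -1101(✓)  0-010(✓)  0-101(✓)  00-10(✓)  00-11(✓)  0001-(✓)  001-0(✓)  001-1(✓)  0010-(✓)  0011-(✓)  01-01(✓)  010-0(✓)  0100-(✓)  1-000(✓)  1-010(✓)  1-011(✓)  1-100(✓)  1-101(✓)  1-110(✓)  10-00(✓)  10-10(✓)  10-11(✓)  100-0(✓)  1001-(✓)  101-0(✓)  101-1(✓)  1010-(✓)  1011-(✓)  11-00(✓)  11-01(✓)  11-10(✓)  110-0(✓)  110-1(✓)  1100-(✓)  1101-(✓)  111-0(✓)  1110-(✓)
size-2^2 implicants → --010  --101  -0-10(✓)  -0-11(✓)  -001-(✓)  -01-0(✓)  -01-1(✓)  -010-(✓)  -011-(✓)  -1-01  -10-0  -100-  00-1-(✓)  001--(✓)  1--00(✓)  1--10(✓)  1-0-0(✓)  1-01-  1-1-0(✓)  1-10-  10--0(✓)  10-1-(✓)  101--(✓)  11--0(✓)  11-0-  110--
size-2^3 implicants → -0-1-  -01--  1---0
Unchecked terms (primes): --010, --101, -0-1-, -01--, -1-01, -10-0, -100-, 1---0, 1-01-, 1-10-, 11-0-, 110--
Minterm coverage:
  m2 ⊆ --010,-0-1-
  m3 ⊆ -0-1- [E]
  m4 ⊆ -01-- [E]
  m5 ⊆ --101,-01--
  m6 ⊆ -0-1-,-01--
  m7 ⊆ -0-1-,-01--
  m8 ⊆ -10-0,-100-
  m9 ⊆ -1-01,-100-
  m10 ⊆ --010,-10-0
  m13 ⊆ --101,-1-01
  m16 ⊆ 1---0 [E]
  m18 ⊆ --010,-0-1-,1---0,1-01-
  m19 ⊆ -0-1-,1-01-
  m20 ⊆ -01--,1---0,1-10-
  m21 ⊆ --101,-01--,1-10-
  m22 ⊆ -0-1-,-01--,1---0
  m23 ⊆ -0-1-,-01--
  m24 ⊆ -10-0,-100-,1---0,11-0-,110--
  m25 ⊆ -1-01,-100-,11-0-,110--
  m26 ⊆ --010,-10-0,1---0,1-01-,110--
  m27 ⊆ 1-01-,110--
  m28 ⊆ 1---0,1-10-,11-0-
  m29 ⊆ --101,-1-01,1-10-,11-0-
  m30 ⊆ 1---0 [E]
E = {-0-1-, -01--, 1---0}

3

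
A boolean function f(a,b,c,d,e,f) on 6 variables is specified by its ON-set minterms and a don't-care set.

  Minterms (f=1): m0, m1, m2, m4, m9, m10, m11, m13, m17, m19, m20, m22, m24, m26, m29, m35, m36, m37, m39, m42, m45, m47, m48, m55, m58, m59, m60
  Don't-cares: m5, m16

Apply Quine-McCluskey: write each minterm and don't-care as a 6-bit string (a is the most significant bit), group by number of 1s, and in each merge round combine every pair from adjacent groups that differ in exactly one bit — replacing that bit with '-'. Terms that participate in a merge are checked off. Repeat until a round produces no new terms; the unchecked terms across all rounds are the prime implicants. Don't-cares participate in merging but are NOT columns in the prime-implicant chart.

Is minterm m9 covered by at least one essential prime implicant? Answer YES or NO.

NO

Round 0: 000000✓ 000001✓ 000010✓ 000100✓ 000101✓ 001001✓ 001010✓ 001011✓ 001101✓ 010000✓ 010001✓ 010011✓ 010100✓ 010110✓ 011000✓ 011010✓ 011101✓ 100011✓ 100100✓ 100101✓ 100111✓ 101010✓ 101101✓ 101111✓ 110000✓ 110111✓ 111010✓ 111011✓ 111100
Round 1: -00100✓ -00101✓ -01010✓ -01101✓ -10000 -11010✓ 0-0000✓ 0-0001✓ 0-0100✓ 0-1010✓ 0-1101 00-001✓ 00-010 00-101✓ 000-00✓ 000-01✓ 0000-0 00000-✓ 00010-✓ 001-01✓ 0010-1 00101- 01-000 010-00✓ 0100-1 01000-✓ 0101-0 0110-0 1-0111 1-1010✓ 10-101✓ 10-111✓ 100-11 1001-1✓ 10010-✓ 1011-1✓ 11101-
Round 2: --1010 -0-101 -0010- 0-0-00 0-000- 00--01 000-0- 10-1-1
PIs = {--1010, -0-101, -0010-, -10000, 0-0-00, 0-000-, 0-1101, 00--01, 00-010, 000-0-, 0000-0, 0010-1, 00101-, 01-000, 0100-1, 0101-0, 0110-0, 1-0111, 10-1-1, 100-11, 11101-, 111100}
Coverage chart:
  m0: 0-0-00,0-000-,000-0-,0000-0
  m1: 0-000-,00--01,000-0-
  m2: 00-010,0000-0
  m4: -0010-,0-0-00,000-0-
  m9: 00--01,0010-1
  m10: --1010,00-010,00101-
  m11: 0010-1,00101-
  m13: -0-101,0-1101,00--01
  m17: 0-000-,0100-1
  m19: 0100-1 ←essential
  m20: 0-0-00,0101-0
  m22: 0101-0 ←essential
  m24: 01-000,0110-0
  m26: --1010,0110-0
  m29: 0-1101 ←essential
  m35: 100-11 ←essential
  m36: -0010- ←essential
  m37: -0-101,-0010-,10-1-1
  m39: 1-0111,10-1-1,100-11
  m42: --1010 ←essential
  m45: -0-101,10-1-1
  m47: 10-1-1 ←essential
  m48: -10000 ←essential
  m55: 1-0111 ←essential
  m58: --1010,11101-
  m59: 11101- ←essential
  m60: 111100 ←essential
Essential: --1010, -0010-, -10000, 0-1101, 0100-1, 0101-0, 1-0111, 10-1-1, 100-11, 11101-, 111100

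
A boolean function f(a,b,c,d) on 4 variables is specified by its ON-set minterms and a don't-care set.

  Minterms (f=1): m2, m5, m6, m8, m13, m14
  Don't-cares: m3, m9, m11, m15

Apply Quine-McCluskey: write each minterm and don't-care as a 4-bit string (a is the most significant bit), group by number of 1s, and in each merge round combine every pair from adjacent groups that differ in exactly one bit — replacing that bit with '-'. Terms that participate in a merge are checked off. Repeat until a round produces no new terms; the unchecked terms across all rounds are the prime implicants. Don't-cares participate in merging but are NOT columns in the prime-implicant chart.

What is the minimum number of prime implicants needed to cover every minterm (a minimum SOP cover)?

4

[col 0] 0010*, 0011*, 0101*, 0110*, 1000*, 1001*, 1011*, 1101*, 1110*, 1111*
[col 1] -011, -101, -110, 0-10, 001-, 1-01*, 1-11*, 10-1*, 100-, 11-1*, 111-
[col 2] 1--1
Prime implicants: -011, -101, -110, 0-10, 001-, 1--1, 100-, 111-
PI chart (minterm → PIs covering it):
  2 | 0-10,001-
  5 | -101  (sole → essential)
  6 | -110,0-10
  8 | 100-  (sole → essential)
  13 | -101,1--1
  14 | -110,111-
Essential prime implicants: -101, 100-
Petrick residual → -110, 0-10
Minimum SOP uses 4 PIs: bc'd + bcd' + a'cd' + ab'c'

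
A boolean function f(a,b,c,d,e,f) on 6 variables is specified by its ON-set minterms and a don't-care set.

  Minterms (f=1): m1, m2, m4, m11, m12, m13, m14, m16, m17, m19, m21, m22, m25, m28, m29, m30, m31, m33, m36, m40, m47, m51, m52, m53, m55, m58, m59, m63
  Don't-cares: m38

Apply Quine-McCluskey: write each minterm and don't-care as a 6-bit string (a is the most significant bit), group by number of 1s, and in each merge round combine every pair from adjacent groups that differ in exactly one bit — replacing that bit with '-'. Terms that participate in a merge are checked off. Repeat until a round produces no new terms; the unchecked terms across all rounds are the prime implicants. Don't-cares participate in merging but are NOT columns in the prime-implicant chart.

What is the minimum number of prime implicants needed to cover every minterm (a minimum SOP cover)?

16

size-2^0 implicants → 000001(✓)  000010  000100(✓)  001011  001100(✓)  001101(✓)  001110(✓)  010000(✓)  010001(✓)  010011(✓)  010101(✓)  010110(✓)  011001(✓)  011100(✓)  011101(✓)  011110(✓)  011111(✓)  100001(✓)  100100(✓)  100110(✓)  101000  101111(✓)  110011(✓)  110100(✓)  110101(✓)  110111(✓)  111010(✓)  111011(✓)  111111(✓)
size-2^1 implicants → -00001  -00100  -10011  -10101  -11111  0-0001  0-1100(✓)  0-1101(✓)  0-1110(✓)  00-100  0011-0(✓)  00110-(✓)  01-001(✓)  01-101(✓)  01-110  010-01(✓)  0100-1  01000-  011-01(✓)  0111-0(✓)  0111-1(✓)  01110-(✓)  01111-(✓)  1-0100  1-1111  1001-0  11-011(✓)  11-111(✓)  110-11(✓)  1101-1  11010-  111-11(✓)  11101-
size-2^2 implicants → 0-11-0  0-110-  01--01  0111--  11--11
Unchecked terms (primes): -00001, -00100, -10011, -10101, -11111, 0-0001, 0-11-0, 0-110-, 00-100, 000010, 001011, 01--01, 01-110, 0100-1, 01000-, 0111--, 1-0100, 1-1111, 1001-0, 101000, 11--11, 1101-1, 11010-, 11101-
Minterm coverage:
  m1 ⊆ -00001,0-0001
  m2 ⊆ 000010 [E]
  m4 ⊆ -00100,00-100
  m11 ⊆ 001011 [E]
  m12 ⊆ 0-11-0,0-110-,00-100
  m13 ⊆ 0-110- [E]
  m14 ⊆ 0-11-0 [E]
  m16 ⊆ 01000- [E]
  m17 ⊆ 0-0001,01--01,0100-1,01000-
  m19 ⊆ -10011,0100-1
  m21 ⊆ -10101,01--01
  m22 ⊆ 01-110 [E]
  m25 ⊆ 01--01 [E]
  m28 ⊆ 0-11-0,0-110-,0111--
  m29 ⊆ 0-110-,01--01,0111--
  m30 ⊆ 0-11-0,01-110,0111--
  m31 ⊆ -11111,0111--
  m33 ⊆ -00001 [E]
  m36 ⊆ -00100,1-0100,1001-0
  m40 ⊆ 101000 [E]
  m47 ⊆ 1-1111 [E]
  m51 ⊆ -10011,11--11
  m52 ⊆ 1-0100,11010-
  m53 ⊆ -10101,1101-1,11010-
  m55 ⊆ 11--11,1101-1
  m58 ⊆ 11101- [E]
  m59 ⊆ 11--11,11101-
  m63 ⊆ -11111,1-1111,11--11
E = {-00001, 0-11-0, 0-110-, 000010, 001011, 01--01, 01-110, 01000-, 1-1111, 101000, 11101-}
Petrick residual → -00100, -10011, -11111, 1-0100, 1101-1
Cover = b'c'd'e'f + b'c'de'f' + bc'd'ef + bcdef + a'cdf' + a'cde' + a'b'c'd'ef' + a'b'cd'ef + a'be'f + a'bdef' + a'bc'd'e' + ac'de'f' + acdef + ab'cd'e'f' + abc'df + abcd'e  |cover|=16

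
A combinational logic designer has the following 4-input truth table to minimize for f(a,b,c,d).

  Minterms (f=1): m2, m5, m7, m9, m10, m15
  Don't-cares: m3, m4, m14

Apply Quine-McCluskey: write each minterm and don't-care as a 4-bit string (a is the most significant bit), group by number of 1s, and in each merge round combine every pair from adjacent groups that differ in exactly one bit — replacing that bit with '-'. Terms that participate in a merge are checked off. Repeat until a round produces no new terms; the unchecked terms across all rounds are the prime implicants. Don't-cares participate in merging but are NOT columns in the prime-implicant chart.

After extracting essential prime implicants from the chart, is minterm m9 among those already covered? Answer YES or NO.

[col 0] 0010*, 0011*, 0100*, 0101*, 0111*, 1001, 1010*, 1110*, 1111*
[col 1] -010, -111, 0-11, 001-, 01-1, 010-, 1-10, 111-
Prime implicants: -010, -111, 0-11, 001-, 01-1, 010-, 1-10, 1001, 111-
PI chart (minterm → PIs covering it):
  2 | -010,001-
  5 | 01-1,010-
  7 | -111,0-11,01-1
  9 | 1001  (sole → essential)
  10 | -010,1-10
  15 | -111,111-
Essential prime implicants: 1001

YES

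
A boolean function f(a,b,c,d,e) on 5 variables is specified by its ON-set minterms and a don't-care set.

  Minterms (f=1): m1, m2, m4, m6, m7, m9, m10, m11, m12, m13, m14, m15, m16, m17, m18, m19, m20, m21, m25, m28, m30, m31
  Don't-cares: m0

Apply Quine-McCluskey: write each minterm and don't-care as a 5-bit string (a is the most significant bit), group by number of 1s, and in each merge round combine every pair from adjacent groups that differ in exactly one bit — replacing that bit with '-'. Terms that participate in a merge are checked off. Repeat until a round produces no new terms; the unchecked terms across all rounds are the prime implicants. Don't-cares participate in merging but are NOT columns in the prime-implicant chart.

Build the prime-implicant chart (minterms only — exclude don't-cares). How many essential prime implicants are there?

size-2^0 implicants → 00000(✓)  00001(✓)  00010(✓)  00100(✓)  00110(✓)  00111(✓)  01001(✓)  01010(✓)  01011(✓)  01100(✓)  01101(✓)  01110(✓)  01111(✓)  10000(✓)  10001(✓)  10010(✓)  10011(✓)  10100(✓)  10101(✓)  11001(✓)  11100(✓)  11110(✓)  11111(✓)
size-2^1 implicants → -0000(✓)  -0001(✓)  -0010(✓)  -0100(✓)  -1001(✓)  -1100(✓)  -1110(✓)  -1111(✓)  0-001(✓)  0-010(✓)  0-100(✓)  0-110(✓)  0-111(✓)  00-00(✓)  00-10(✓)  000-0(✓)  0000-(✓)  001-0(✓)  0011-(✓)  01-01(✓)  01-10(✓)  01-11(✓)  010-1(✓)  0101-(✓)  011-0(✓)  011-1(✓)  0110-(✓)  0111-(✓)  1-001(✓)  1-100(✓)  10-00(✓)  10-01(✓)  100-0(✓)  100-1(✓)  1000-(✓)  1001-(✓)  1010-(✓)  111-0(✓)  1111-(✓)
size-2^2 implicants → --001  --100  -0-00  -00-0  -000-  -11-0  -111-  0--10  0-1-0  0-11-  00--0  01--1  01-1-  011--  10-0-  100--
Unchecked terms (primes): --001, --100, -0-00, -00-0, -000-, -11-0, -111-, 0--10, 0-1-0, 0-11-, 00--0, 01--1, 01-1-, 011--, 10-0-, 100--
Minterm coverage:
  m1 ⊆ --001,-000-
  m2 ⊆ -00-0,0--10,00--0
  m4 ⊆ --100,-0-00,0-1-0,00--0
  m6 ⊆ 0--10,0-1-0,0-11-,00--0
  m7 ⊆ 0-11- [E]
  m9 ⊆ --001,01--1
  m10 ⊆ 0--10,01-1-
  m11 ⊆ 01--1,01-1-
  m12 ⊆ --100,-11-0,0-1-0,011--
  m13 ⊆ 01--1,011--
  m14 ⊆ -11-0,-111-,0--10,0-1-0,0-11-,01-1-,011--
  m15 ⊆ -111-,0-11-,01--1,01-1-,011--
  m16 ⊆ -0-00,-00-0,-000-,10-0-,100--
  m17 ⊆ --001,-000-,10-0-,100--
  m18 ⊆ -00-0,100--
  m19 ⊆ 100-- [E]
  m20 ⊆ --100,-0-00,10-0-
  m21 ⊆ 10-0- [E]
  m25 ⊆ --001 [E]
  m28 ⊆ --100,-11-0
  m30 ⊆ -11-0,-111-
  m31 ⊆ -111- [E]
E = {--001, -111-, 0-11-, 10-0-, 100--}

5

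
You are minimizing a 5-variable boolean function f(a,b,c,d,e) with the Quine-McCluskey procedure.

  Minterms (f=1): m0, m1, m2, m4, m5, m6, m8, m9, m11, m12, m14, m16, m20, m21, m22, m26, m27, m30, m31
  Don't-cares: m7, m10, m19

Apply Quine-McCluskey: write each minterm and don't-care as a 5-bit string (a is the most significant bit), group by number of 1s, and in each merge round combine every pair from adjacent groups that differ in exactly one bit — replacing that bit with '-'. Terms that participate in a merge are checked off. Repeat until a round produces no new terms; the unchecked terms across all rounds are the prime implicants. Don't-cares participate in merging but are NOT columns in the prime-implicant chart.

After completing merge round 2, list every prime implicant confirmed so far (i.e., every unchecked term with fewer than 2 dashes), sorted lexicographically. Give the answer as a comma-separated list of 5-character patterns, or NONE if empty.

size-2^0 implicants → 00000(✓)  00001(✓)  00010(✓)  00100(✓)  00101(✓)  00110(✓)  00111(✓)  01000(✓)  01001(✓)  01010(✓)  01011(✓)  01100(✓)  01110(✓)  10000(✓)  10011(✓)  10100(✓)  10101(✓)  10110(✓)  11010(✓)  11011(✓)  11110(✓)  11111(✓)
size-2^1 implicants → -0000(✓)  -0100(✓)  -0101(✓)  -0110(✓)  -1010(✓)  -1011(✓)  -1110(✓)  0-000(✓)  0-001(✓)  0-010(✓)  0-100(✓)  0-110(✓)  00-00(✓)  00-01(✓)  00-10(✓)  000-0(✓)  0000-(✓)  001-0(✓)  001-1(✓)  0010-(✓)  0011-(✓)  01-00(✓)  01-10(✓)  010-0(✓)  010-1(✓)  0100-(✓)  0101-(✓)  011-0(✓)  1-011  1-110(✓)  10-00(✓)  101-0(✓)  1010-(✓)  11-10(✓)  11-11(✓)  1101-(✓)  1111-(✓)
size-2^2 implicants → --110  -0-00  -01-0  -010-  -1-10  -101-  0--00(✓)  0--10(✓)  0-0-0(✓)  0-00-  0-1-0(✓)  00--0(✓)  00-0-  001--  01--0(✓)  010--  11-1-
size-2^3 implicants → 0---0
Unchecked terms (primes): --110, -0-00, -01-0, -010-, -1-10, -101-, 0---0, 0-00-, 00-0-, 001--, 010--, 1-011, 11-1-

1-011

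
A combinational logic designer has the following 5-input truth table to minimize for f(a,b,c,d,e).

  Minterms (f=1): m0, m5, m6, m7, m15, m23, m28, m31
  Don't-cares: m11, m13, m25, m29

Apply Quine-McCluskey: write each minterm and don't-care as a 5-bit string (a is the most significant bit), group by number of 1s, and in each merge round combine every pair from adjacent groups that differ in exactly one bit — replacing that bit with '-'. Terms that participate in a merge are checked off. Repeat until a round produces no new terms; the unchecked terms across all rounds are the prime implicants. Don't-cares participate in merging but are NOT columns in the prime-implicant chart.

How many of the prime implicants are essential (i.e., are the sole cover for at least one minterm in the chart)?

5

size-2^0 implicants → 00000  00101(✓)  00110(✓)  00111(✓)  01011(✓)  01101(✓)  01111(✓)  10111(✓)  11001(✓)  11100(✓)  11101(✓)  11111(✓)
size-2^1 implicants → -0111(✓)  -1101(✓)  -1111(✓)  0-101(✓)  0-111(✓)  001-1(✓)  0011-  01-11  011-1(✓)  1-111(✓)  11-01  111-1(✓)  1110-
size-2^2 implicants → --111  -11-1  0-1-1
Unchecked terms (primes): --111, -11-1, 0-1-1, 00000, 0011-, 01-11, 11-01, 1110-
Minterm coverage:
  m0 ⊆ 00000 [E]
  m5 ⊆ 0-1-1 [E]
  m6 ⊆ 0011- [E]
  m7 ⊆ --111,0-1-1,0011-
  m15 ⊆ --111,-11-1,0-1-1,01-11
  m23 ⊆ --111 [E]
  m28 ⊆ 1110- [E]
  m31 ⊆ --111,-11-1
E = {--111, 0-1-1, 00000, 0011-, 1110-}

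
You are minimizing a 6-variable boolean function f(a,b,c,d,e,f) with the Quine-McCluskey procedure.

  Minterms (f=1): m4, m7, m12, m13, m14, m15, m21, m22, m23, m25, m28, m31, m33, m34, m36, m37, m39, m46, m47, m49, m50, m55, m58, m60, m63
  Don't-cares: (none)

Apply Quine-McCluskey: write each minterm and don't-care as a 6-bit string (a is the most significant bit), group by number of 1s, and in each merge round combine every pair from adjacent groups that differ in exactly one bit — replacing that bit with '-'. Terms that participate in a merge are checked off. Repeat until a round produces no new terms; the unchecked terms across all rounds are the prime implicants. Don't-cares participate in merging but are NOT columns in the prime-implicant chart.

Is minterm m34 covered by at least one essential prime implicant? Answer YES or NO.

YES

size-2^0 implicants → 000100(✓)  000111(✓)  001100(✓)  001101(✓)  001110(✓)  001111(✓)  010101(✓)  010110(✓)  010111(✓)  011001  011100(✓)  011111(✓)  100001(✓)  100010(✓)  100100(✓)  100101(✓)  100111(✓)  101110(✓)  101111(✓)  110001(✓)  110010(✓)  110111(✓)  111010(✓)  111100(✓)  111111(✓)
size-2^1 implicants → -00100  -00111(✓)  -01110(✓)  -01111(✓)  -10111(✓)  -11100  -11111(✓)  0-0111(✓)  0-1100  0-1111(✓)  00-100  00-111(✓)  0011-0(✓)  0011-1(✓)  00110-(✓)  00111-(✓)  01-111(✓)  0101-1  01011-  1-0001  1-0010  1-0111(✓)  1-1111(✓)  10-111(✓)  100-01  1001-1  10010-  10111-(✓)  11-010  11-111(✓)
size-2^2 implicants → --0111(✓)  --1111(✓)  -0-111(✓)  -0111-  -1-111(✓)  0--111(✓)  0011--  1--111(✓)
size-2^3 implicants → ---111
Unchecked terms (primes): ---111, -00100, -0111-, -11100, 0-1100, 00-100, 0011--, 0101-1, 01011-, 011001, 1-0001, 1-0010, 100-01, 1001-1, 10010-, 11-010
Minterm coverage:
  m4 ⊆ -00100,00-100
  m7 ⊆ ---111 [E]
  m12 ⊆ 0-1100,00-100,0011--
  m13 ⊆ 0011-- [E]
  m14 ⊆ -0111-,0011--
  m15 ⊆ ---111,-0111-,0011--
  m21 ⊆ 0101-1 [E]
  m22 ⊆ 01011- [E]
  m23 ⊆ ---111,0101-1,01011-
  m25 ⊆ 011001 [E]
  m28 ⊆ -11100,0-1100
  m31 ⊆ ---111 [E]
  m33 ⊆ 1-0001,100-01
  m34 ⊆ 1-0010 [E]
  m36 ⊆ -00100,10010-
  m37 ⊆ 100-01,1001-1,10010-
  m39 ⊆ ---111,1001-1
  m46 ⊆ -0111- [E]
  m47 ⊆ ---111,-0111-
  m49 ⊆ 1-0001 [E]
  m50 ⊆ 1-0010,11-010
  m55 ⊆ ---111 [E]
  m58 ⊆ 11-010 [E]
  m60 ⊆ -11100 [E]
  m63 ⊆ ---111 [E]
E = {---111, -0111-, -11100, 0011--, 0101-1, 01011-, 011001, 1-0001, 1-0010, 11-010}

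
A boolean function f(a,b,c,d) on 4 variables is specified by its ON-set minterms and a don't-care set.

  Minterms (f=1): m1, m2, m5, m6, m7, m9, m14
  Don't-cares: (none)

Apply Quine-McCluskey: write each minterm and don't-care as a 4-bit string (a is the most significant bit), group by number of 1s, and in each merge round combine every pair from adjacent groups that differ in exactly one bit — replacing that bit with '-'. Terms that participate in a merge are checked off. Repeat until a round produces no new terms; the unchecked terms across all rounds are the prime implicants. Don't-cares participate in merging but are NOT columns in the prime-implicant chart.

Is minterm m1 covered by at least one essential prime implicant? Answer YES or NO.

size-2^0 implicants → 0001(✓)  0010(✓)  0101(✓)  0110(✓)  0111(✓)  1001(✓)  1110(✓)
size-2^1 implicants → -001  -110  0-01  0-10  01-1  011-
Unchecked terms (primes): -001, -110, 0-01, 0-10, 01-1, 011-
Minterm coverage:
  m1 ⊆ -001,0-01
  m2 ⊆ 0-10 [E]
  m5 ⊆ 0-01,01-1
  m6 ⊆ -110,0-10,011-
  m7 ⊆ 01-1,011-
  m9 ⊆ -001 [E]
  m14 ⊆ -110 [E]
E = {-001, -110, 0-10}

YES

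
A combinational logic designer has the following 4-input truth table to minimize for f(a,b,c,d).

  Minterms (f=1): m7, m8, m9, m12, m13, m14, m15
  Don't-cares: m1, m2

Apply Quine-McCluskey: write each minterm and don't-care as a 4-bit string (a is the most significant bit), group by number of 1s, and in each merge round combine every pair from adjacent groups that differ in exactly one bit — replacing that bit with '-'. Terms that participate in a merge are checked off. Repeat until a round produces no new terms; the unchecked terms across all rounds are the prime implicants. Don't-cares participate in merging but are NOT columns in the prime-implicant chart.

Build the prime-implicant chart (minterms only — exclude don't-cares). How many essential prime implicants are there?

[col 0] 0001*, 0010, 0111*, 1000*, 1001*, 1100*, 1101*, 1110*, 1111*
[col 1] -001, -111, 1-00*, 1-01*, 100-*, 11-0*, 11-1*, 110-*, 111-*
[col 2] 1-0-, 11--
Prime implicants: -001, -111, 0010, 1-0-, 11--
PI chart (minterm → PIs covering it):
  7 | -111  (sole → essential)
  8 | 1-0-  (sole → essential)
  9 | -001,1-0-
  12 | 1-0-,11--
  13 | 1-0-,11--
  14 | 11--  (sole → essential)
  15 | -111,11--
Essential prime implicants: -111, 1-0-, 11--

3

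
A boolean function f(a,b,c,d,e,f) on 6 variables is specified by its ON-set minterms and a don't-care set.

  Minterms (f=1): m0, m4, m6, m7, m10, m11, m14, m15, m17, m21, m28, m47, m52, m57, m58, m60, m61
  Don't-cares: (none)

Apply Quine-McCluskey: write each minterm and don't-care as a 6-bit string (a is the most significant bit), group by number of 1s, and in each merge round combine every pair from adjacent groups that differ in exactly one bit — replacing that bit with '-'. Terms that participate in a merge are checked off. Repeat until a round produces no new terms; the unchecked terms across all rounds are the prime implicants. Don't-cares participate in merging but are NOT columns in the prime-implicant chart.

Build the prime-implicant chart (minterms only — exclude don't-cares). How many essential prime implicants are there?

9

Round 0: 000000✓ 000100✓ 000110✓ 000111✓ 001010✓ 001011✓ 001110✓ 001111✓ 010001✓ 010101✓ 011100✓ 101111✓ 110100✓ 111001✓ 111010 111100✓ 111101✓
Round 1: -01111 -11100 00-110✓ 00-111✓ 000-00 0001-0 00011-✓ 001-10✓ 001-11✓ 00101-✓ 00111-✓ 010-01 11-100 111-01 11110-
Round 2: 00-11- 001-1-
PIs = {-01111, -11100, 00-11-, 000-00, 0001-0, 001-1-, 010-01, 11-100, 111-01, 111010, 11110-}
Coverage chart:
  m0: 000-00 ←essential
  m4: 000-00,0001-0
  m6: 00-11-,0001-0
  m7: 00-11- ←essential
  m10: 001-1- ←essential
  m11: 001-1- ←essential
  m14: 00-11-,001-1-
  m15: -01111,00-11-,001-1-
  m17: 010-01 ←essential
  m21: 010-01 ←essential
  m28: -11100 ←essential
  m47: -01111 ←essential
  m52: 11-100 ←essential
  m57: 111-01 ←essential
  m58: 111010 ←essential
  m60: -11100,11-100,11110-
  m61: 111-01,11110-
Essential: -01111, -11100, 00-11-, 000-00, 001-1-, 010-01, 11-100, 111-01, 111010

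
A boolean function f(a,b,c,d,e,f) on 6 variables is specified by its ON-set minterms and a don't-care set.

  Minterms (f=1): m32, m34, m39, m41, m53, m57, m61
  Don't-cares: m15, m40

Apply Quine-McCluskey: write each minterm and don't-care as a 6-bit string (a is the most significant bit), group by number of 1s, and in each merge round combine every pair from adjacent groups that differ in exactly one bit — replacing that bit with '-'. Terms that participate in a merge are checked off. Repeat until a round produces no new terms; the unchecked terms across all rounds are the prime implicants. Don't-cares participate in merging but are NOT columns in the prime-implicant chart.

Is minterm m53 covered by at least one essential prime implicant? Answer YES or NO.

YES

Round 0: 001111 100000✓ 100010✓ 100111 101000✓ 101001✓ 110101✓ 111001✓ 111101✓
Round 1: 1-1001 10-000 1000-0 10100- 11-101 111-01
PIs = {001111, 1-1001, 10-000, 1000-0, 100111, 10100-, 11-101, 111-01}
Coverage chart:
  m32: 10-000,1000-0
  m34: 1000-0 ←essential
  m39: 100111 ←essential
  m41: 1-1001,10100-
  m53: 11-101 ←essential
  m57: 1-1001,111-01
  m61: 11-101,111-01
Essential: 1000-0, 100111, 11-101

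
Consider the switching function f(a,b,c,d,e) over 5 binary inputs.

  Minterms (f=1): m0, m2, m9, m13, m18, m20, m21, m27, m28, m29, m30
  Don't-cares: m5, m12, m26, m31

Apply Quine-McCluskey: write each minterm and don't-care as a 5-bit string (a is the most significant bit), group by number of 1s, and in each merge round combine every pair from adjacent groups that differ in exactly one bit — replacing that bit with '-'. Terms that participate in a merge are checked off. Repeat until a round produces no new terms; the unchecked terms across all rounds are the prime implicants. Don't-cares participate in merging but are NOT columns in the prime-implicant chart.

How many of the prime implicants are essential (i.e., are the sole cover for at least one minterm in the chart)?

4

size-2^0 implicants → 00000(✓)  00010(✓)  00101(✓)  01001(✓)  01100(✓)  01101(✓)  10010(✓)  10100(✓)  10101(✓)  11010(✓)  11011(✓)  11100(✓)  11101(✓)  11110(✓)  11111(✓)
size-2^1 implicants → -0010  -0101(✓)  -1100(✓)  -1101(✓)  0-101(✓)  000-0  01-01  0110-(✓)  1-010  1-100(✓)  1-101(✓)  1010-(✓)  11-10(✓)  11-11(✓)  1101-(✓)  111-0(✓)  111-1(✓)  1110-(✓)  1111-(✓)
size-2^2 implicants → --101  -110-  1-10-  11-1-  111--
Unchecked terms (primes): --101, -0010, -110-, 000-0, 01-01, 1-010, 1-10-, 11-1-, 111--
Minterm coverage:
  m0 ⊆ 000-0 [E]
  m2 ⊆ -0010,000-0
  m9 ⊆ 01-01 [E]
  m13 ⊆ --101,-110-,01-01
  m18 ⊆ -0010,1-010
  m20 ⊆ 1-10- [E]
  m21 ⊆ --101,1-10-
  m27 ⊆ 11-1- [E]
  m28 ⊆ -110-,1-10-,111--
  m29 ⊆ --101,-110-,1-10-,111--
  m30 ⊆ 11-1-,111--
E = {000-0, 01-01, 1-10-, 11-1-}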